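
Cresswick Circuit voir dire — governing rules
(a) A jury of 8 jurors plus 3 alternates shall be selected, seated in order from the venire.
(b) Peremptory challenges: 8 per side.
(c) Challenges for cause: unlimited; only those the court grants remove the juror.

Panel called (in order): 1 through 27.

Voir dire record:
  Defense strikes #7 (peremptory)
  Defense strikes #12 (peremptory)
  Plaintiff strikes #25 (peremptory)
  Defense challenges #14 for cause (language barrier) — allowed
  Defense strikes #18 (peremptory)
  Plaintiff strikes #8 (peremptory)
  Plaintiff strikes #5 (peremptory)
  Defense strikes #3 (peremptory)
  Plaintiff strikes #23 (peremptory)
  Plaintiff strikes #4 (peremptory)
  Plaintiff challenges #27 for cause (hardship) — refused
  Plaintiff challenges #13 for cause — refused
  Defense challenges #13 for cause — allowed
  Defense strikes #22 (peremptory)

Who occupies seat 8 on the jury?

Removed: #3, #4, #5, #7, #8, #12, #13, #14, #18, #22, #23, #25. (#27 stays — for-cause denied.)
Filling seats in venire order through position 8: #1, #2, #6, #9, #10, #11, #15, #16.
So seat 8 is #16.

16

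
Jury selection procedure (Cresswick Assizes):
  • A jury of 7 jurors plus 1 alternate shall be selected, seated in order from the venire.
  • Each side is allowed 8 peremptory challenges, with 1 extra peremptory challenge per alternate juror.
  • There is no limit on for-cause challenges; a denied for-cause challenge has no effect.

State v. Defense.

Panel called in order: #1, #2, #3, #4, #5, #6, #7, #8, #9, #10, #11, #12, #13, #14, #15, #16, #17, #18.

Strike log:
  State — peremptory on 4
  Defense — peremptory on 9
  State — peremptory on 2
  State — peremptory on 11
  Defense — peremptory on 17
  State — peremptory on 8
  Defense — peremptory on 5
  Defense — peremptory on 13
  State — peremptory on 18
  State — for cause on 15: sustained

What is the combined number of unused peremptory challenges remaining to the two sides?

9

State allotment: 8 base + 1 × 1 alternate = 9. Defense allotment: 8 base + 1 × 1 alternate = 9.
State peremptories used: #4, #2, #11, #8, #18 — 5 (the for-cause on #15 doesn't count).
Defense peremptories used: #9, #17, #5, #13 — 4.
Remaining: (9 − 5) + (9 − 4) = 9.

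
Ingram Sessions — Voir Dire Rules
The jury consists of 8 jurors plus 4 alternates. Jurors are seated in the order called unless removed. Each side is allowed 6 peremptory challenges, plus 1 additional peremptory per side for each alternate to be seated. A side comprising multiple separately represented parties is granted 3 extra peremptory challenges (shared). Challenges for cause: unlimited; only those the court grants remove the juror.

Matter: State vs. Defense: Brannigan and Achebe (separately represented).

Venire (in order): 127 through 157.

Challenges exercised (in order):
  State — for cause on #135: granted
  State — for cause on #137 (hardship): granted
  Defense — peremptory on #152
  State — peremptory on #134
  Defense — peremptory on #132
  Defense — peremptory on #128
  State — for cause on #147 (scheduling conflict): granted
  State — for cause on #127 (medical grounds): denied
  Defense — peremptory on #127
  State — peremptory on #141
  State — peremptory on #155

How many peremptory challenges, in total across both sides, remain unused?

16

State allotment: 6 base + 1 × 4 alternates = 10. Defense allotment: 6 base + 1 × 4 alternates + 3 multi-party = 13.
State peremptories used: #134, #141, #155 — 3 (for-cause on #135, #137, #147, #127 don't count).
Defense peremptories used: #152, #132, #128, #127 — 4.
Remaining: (10 − 3) + (13 − 4) = 16.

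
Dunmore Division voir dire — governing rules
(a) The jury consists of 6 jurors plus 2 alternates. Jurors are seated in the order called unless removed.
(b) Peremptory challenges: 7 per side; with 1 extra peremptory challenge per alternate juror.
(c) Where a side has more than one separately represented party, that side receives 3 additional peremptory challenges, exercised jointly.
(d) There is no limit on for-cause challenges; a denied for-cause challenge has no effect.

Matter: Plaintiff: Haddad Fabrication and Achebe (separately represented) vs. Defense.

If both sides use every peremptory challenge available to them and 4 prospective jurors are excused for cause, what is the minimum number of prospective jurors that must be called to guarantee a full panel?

Seats to fill: 6 + 2 alternates = 8.
Peremptories — Plaintiff: 7 + 1×2 + 3 = 12; Defense: 7 + 1×2 = 9; total 21.
For-cause removals: 4.
Minimum venire: 8 + 21 + 4 = 33.

33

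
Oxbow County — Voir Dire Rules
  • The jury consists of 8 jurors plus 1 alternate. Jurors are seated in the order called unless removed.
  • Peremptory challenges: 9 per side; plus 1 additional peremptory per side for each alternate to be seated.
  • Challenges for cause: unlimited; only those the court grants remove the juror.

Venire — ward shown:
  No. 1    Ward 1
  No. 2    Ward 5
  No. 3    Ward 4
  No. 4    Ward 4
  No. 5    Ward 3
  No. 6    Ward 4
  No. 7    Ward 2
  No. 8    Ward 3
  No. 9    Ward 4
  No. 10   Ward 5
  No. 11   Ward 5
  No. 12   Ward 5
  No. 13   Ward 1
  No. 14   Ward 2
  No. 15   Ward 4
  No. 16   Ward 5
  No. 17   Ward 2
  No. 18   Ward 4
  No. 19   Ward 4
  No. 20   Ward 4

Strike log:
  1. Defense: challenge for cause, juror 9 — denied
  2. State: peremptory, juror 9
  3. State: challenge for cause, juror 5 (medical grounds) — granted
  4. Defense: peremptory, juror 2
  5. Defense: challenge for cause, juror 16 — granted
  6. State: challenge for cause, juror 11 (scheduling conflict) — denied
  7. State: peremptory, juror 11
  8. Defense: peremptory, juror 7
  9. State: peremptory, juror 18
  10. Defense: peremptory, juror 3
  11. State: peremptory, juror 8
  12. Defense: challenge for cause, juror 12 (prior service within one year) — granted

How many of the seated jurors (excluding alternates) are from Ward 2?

2

Removed: #2, #3, #5, #7, #8, #9, #11, #12, #16, #18.
Seated jurors 1–8: #1, #4, #6, #10, #13, #14, #15, #17 (alternates #19 not counted).
Of those, in Ward 2: #14, #17 → 2.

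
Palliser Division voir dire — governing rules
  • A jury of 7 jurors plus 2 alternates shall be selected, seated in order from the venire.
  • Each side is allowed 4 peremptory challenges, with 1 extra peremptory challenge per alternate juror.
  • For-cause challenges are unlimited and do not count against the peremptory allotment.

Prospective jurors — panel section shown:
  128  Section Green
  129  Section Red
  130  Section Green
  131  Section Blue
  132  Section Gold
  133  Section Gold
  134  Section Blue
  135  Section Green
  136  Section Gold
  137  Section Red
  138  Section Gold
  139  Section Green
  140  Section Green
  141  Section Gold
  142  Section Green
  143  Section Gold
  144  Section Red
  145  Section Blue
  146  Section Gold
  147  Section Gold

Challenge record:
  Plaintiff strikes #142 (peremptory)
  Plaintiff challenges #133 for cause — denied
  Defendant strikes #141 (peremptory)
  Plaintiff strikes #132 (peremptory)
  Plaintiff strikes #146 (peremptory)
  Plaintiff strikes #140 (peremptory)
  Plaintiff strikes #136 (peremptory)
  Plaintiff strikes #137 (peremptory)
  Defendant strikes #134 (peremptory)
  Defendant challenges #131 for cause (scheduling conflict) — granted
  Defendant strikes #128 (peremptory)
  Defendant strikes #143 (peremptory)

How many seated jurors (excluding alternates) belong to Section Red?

Removed: #128, #131, #132, #134, #136, #137, #140, #141, #142, #143, #146.
Seated jurors 1–7: #129, #130, #133, #135, #138, #139, #144 (alternates #145, #147 not counted).
Of those, in Section Red: #129, #144 → 2.

2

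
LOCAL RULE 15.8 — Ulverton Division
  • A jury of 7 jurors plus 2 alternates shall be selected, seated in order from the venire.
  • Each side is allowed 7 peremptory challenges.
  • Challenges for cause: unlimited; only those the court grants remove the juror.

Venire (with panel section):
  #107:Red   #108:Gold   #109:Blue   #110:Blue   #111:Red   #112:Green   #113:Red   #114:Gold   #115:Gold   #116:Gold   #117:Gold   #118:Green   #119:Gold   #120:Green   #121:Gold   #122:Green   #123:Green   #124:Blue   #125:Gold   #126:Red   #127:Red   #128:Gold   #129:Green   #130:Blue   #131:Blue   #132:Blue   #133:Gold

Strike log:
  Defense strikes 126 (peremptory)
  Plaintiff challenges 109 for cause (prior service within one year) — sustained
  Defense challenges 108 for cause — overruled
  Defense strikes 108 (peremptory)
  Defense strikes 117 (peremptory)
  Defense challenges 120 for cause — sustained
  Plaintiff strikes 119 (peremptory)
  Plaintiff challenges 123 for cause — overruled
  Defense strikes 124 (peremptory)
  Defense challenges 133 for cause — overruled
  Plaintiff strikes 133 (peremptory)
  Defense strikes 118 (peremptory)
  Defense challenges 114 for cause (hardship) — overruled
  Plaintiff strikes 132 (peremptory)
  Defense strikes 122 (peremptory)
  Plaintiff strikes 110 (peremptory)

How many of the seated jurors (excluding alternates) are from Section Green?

1

Removed: #108, #109, #110, #117, #118, #119, #120, #122, #124, #126, #132, #133.
Seated jurors 1–7: #107, #111, #112, #113, #114, #115, #116 (alternates #121, #123 not counted).
Of those, in Section Green: #112 → 1.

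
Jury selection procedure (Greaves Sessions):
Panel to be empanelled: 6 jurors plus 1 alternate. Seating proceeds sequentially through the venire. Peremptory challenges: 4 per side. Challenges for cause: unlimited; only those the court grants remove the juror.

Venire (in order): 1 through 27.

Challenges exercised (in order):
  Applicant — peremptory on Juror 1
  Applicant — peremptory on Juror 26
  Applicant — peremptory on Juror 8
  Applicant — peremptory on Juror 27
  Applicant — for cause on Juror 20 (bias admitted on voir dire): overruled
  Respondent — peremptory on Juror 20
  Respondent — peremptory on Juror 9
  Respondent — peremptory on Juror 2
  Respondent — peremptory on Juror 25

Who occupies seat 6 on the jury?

Removed: #1, #2, #8, #9, #20, #25, #26, #27.
Seating in order: seats 1–6 → #3, #4, #5, #6, #7, #10; alternates → #11.
So seat 6 is #10.

10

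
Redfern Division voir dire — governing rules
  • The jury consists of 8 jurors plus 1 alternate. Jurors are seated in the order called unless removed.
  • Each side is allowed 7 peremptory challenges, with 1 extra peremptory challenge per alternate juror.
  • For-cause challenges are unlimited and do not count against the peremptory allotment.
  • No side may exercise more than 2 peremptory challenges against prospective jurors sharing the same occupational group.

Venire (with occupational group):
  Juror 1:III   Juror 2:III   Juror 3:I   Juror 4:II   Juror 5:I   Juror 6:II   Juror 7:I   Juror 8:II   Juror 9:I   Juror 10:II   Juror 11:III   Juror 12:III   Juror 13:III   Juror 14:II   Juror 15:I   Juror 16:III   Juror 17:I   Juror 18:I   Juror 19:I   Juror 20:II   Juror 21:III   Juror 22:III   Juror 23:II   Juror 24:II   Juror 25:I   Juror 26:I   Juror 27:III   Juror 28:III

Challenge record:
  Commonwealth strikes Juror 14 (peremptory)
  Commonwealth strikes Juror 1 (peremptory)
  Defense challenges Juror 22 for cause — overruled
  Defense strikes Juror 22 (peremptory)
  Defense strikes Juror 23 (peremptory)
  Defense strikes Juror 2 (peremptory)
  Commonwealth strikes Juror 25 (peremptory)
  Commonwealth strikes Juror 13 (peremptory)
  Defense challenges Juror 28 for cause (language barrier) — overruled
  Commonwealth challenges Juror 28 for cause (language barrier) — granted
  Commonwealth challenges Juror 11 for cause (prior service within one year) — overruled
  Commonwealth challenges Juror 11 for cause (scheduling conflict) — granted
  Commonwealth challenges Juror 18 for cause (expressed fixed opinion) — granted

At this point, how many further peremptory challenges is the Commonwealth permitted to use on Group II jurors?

Commonwealth peremptories so far: #14, #1, #25, #13 — 4 of 8 used, 4 left overall.
Against Group II: #14 — 1 used; per-group cap 2 leaves 1.
Binding limit: min(4, 1) = 1.

1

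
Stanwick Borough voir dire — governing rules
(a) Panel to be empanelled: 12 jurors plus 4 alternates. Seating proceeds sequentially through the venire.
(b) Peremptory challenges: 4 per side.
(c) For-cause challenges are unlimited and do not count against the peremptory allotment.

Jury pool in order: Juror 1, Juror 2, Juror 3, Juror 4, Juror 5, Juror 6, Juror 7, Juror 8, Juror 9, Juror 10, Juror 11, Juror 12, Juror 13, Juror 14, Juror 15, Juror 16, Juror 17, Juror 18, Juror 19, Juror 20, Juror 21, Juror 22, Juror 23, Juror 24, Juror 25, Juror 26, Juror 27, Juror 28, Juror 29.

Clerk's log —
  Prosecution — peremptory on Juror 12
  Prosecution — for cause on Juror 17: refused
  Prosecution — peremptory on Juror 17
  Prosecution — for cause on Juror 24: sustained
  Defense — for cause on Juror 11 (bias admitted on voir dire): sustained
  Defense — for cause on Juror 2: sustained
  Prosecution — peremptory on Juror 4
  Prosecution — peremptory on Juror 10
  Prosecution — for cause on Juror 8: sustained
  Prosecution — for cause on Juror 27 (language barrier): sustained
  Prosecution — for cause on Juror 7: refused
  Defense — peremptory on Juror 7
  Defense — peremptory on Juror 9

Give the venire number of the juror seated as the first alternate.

Removed: #2, #4, #7, #8, #9, #10, #11, #12, #17, #24, #27.
Seating in order: seats 1–12 → #1, #3, #5, #6, #13, #14, #15, #16, #18, #19, #20, #21; alternates → #22, #23, #25, #26.
So alternate 1 is #22.

22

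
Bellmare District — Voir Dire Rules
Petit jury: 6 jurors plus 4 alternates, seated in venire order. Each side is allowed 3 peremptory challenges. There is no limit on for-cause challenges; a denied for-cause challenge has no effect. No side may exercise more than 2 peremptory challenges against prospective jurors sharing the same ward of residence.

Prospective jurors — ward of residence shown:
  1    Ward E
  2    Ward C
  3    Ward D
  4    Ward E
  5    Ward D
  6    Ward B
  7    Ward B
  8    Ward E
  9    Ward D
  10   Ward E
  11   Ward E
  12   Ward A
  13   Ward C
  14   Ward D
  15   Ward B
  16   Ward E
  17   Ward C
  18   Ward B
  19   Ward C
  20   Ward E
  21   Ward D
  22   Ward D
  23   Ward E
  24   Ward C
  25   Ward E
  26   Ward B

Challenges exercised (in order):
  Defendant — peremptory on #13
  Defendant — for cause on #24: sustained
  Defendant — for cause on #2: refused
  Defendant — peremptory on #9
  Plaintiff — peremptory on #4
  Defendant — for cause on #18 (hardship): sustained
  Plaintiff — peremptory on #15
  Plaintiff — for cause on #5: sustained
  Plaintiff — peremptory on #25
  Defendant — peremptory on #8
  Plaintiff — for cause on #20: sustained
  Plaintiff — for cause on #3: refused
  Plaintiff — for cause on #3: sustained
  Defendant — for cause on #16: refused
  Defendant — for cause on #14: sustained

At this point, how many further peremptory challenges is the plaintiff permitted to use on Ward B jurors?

Plaintiff peremptories so far: #4, #15, #25 — 3 of 3 used, 0 left overall.
Against Ward B: #15 — 1 used; per-ward cap 2 leaves 1.
Binding limit: min(0, 1) = 0.

0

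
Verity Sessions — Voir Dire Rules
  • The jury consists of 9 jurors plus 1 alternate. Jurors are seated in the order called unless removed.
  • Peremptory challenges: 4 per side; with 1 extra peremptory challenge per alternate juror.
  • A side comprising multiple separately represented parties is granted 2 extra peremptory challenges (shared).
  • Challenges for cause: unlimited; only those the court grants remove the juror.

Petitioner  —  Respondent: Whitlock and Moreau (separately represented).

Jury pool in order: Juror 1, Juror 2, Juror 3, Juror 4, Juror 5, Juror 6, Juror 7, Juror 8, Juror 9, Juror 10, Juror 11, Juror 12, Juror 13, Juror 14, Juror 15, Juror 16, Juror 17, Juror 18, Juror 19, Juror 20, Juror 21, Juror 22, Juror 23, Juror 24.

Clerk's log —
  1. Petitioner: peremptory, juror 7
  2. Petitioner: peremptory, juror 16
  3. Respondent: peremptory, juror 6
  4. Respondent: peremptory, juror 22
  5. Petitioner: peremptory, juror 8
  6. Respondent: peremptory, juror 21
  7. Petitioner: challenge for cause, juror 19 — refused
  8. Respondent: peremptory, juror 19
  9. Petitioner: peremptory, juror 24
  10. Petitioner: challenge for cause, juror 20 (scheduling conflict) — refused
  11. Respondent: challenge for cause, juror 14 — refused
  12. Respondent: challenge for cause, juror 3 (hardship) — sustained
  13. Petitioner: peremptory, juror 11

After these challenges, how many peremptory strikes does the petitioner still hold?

0

Petitioner allotment: 4 base + 1 × 1 alternate = 5.
Petitioner peremptories used: #7, #16, #8, #24, #11 — 5 (for-cause on #19, #20 don't count).
Remaining: 5 − 5 = 0.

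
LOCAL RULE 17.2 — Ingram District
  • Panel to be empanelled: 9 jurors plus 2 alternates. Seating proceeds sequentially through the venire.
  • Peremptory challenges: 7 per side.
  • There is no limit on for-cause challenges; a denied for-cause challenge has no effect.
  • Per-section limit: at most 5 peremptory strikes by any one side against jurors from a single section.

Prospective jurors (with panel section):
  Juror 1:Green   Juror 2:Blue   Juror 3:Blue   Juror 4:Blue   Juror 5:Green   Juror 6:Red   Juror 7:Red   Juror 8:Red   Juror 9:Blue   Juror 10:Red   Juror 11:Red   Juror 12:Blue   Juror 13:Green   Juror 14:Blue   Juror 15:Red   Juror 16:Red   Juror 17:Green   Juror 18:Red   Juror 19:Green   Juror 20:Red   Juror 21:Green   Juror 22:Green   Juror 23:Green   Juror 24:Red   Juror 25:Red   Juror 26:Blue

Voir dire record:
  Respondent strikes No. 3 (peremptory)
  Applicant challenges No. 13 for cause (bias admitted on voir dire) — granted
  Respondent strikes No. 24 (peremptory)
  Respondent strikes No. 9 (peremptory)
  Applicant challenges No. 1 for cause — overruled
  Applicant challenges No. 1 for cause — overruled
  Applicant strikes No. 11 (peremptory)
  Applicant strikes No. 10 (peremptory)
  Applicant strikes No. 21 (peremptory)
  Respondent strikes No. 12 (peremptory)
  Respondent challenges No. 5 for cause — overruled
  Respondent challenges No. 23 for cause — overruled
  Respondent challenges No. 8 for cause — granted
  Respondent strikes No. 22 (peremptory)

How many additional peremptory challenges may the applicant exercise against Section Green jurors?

Applicant peremptories so far: #11, #10, #21 — 3 of 7 used, 4 left overall.
Against Section Green: #21 — 1 used; per-section cap 5 leaves 4.
Binding limit: min(4, 4) = 4.

4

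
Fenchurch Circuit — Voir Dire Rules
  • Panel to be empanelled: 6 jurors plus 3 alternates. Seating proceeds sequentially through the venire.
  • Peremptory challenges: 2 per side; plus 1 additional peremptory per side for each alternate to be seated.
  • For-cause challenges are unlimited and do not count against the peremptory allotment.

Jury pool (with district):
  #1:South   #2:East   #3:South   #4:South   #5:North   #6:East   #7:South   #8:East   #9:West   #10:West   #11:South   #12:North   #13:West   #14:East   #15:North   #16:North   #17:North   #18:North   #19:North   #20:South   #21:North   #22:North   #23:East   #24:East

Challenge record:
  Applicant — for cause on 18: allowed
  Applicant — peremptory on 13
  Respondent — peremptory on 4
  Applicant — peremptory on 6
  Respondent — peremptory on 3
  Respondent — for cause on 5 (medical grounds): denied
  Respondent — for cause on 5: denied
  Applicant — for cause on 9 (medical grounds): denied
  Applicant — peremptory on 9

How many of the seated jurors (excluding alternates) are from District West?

1

Removed: #3, #4, #6, #9, #13, #18.
Seated jurors 1–6: #1, #2, #5, #7, #8, #10 (alternates #11, #12, #14 not counted).
Of those, in District West: #10 → 1.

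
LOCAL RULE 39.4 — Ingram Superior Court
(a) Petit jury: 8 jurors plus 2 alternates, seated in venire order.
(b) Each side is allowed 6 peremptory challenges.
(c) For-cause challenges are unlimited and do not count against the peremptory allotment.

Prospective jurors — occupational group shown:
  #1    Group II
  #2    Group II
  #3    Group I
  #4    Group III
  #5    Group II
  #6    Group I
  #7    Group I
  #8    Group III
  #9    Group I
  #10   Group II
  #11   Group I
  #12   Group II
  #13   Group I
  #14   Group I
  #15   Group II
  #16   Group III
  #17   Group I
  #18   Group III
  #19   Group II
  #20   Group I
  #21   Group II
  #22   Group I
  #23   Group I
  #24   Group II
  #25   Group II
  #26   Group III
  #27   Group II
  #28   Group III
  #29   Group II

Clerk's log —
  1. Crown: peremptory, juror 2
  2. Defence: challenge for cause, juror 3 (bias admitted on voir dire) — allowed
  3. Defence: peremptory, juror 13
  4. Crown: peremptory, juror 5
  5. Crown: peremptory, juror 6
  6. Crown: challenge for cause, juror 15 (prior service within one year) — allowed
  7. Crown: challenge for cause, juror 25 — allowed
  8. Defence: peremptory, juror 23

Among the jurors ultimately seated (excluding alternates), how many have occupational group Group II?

3

Removed: #2, #3, #5, #6, #13, #15, #23, #25.
Seated jurors 1–8: #1, #4, #7, #8, #9, #10, #11, #12 (alternates #14, #16 not counted).
Of those, in Group II: #1, #10, #12 → 3.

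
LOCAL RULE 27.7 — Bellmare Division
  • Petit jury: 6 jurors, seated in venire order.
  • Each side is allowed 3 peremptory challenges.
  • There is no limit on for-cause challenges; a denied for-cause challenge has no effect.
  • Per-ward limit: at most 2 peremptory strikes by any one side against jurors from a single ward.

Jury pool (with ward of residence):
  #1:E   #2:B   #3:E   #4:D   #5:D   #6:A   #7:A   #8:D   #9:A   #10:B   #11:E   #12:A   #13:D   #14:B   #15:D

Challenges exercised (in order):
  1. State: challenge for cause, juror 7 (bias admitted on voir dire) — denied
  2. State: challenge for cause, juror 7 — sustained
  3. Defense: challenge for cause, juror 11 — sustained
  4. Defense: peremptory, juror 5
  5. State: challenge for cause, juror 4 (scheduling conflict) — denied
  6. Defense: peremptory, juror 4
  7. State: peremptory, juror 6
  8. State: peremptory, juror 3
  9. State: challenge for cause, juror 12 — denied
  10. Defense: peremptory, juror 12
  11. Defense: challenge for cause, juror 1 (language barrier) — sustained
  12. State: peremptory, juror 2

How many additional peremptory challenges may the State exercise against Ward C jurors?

0

State peremptories so far: #6, #3, #2 — 3 of 3 used, 0 left overall.
Against Ward C: none yet — per-ward cap 2 leaves 2.
Binding limit: min(0, 2) = 0.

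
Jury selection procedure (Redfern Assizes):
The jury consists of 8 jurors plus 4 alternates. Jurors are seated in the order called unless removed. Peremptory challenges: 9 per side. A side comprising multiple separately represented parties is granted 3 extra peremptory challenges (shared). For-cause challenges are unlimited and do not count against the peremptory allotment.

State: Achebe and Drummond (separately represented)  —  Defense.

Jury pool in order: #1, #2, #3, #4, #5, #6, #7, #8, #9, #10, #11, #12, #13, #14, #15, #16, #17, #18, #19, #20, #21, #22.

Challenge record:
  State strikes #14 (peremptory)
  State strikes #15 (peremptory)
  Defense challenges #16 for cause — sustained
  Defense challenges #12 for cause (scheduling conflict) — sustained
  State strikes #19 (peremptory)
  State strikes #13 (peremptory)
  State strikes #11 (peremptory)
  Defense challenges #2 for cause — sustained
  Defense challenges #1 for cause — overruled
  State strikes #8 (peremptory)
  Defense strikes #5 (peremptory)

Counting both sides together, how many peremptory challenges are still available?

14

State allotment: 9 base + 3 multi-party = 12. Defense allotment: 9.
State peremptories used: #14, #15, #19, #13, #11, #8 — 6.
Defense peremptories used: #5 — 1 (for-cause on #16, #12, #2, #1 don't count).
Remaining: (12 − 6) + (9 − 1) = 14.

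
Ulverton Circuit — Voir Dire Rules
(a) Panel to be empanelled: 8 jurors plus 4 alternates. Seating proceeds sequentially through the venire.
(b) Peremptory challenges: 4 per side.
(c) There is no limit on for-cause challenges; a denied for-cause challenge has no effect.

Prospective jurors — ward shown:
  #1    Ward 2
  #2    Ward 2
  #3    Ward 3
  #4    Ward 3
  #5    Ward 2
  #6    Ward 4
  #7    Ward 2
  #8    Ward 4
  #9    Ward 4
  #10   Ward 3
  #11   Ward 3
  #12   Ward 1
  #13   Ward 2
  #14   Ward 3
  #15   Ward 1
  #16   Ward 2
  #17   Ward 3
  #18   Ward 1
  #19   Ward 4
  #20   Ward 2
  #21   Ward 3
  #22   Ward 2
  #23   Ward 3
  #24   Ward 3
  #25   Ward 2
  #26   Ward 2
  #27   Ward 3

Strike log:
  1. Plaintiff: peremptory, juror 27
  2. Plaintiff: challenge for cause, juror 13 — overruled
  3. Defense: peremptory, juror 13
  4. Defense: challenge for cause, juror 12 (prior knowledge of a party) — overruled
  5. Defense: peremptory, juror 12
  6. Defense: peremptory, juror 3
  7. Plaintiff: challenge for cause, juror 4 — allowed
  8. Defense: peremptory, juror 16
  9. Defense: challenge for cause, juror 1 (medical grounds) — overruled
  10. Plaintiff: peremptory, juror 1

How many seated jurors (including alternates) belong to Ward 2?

3

Removed: #1, #3, #4, #12, #13, #16, #27.
Seated (12 incl. alternates): #2, #5, #6, #7, #8, #9, #10, #11, #14, #15, #17, #18.
Of those, in Ward 2: #2, #5, #7 → 3.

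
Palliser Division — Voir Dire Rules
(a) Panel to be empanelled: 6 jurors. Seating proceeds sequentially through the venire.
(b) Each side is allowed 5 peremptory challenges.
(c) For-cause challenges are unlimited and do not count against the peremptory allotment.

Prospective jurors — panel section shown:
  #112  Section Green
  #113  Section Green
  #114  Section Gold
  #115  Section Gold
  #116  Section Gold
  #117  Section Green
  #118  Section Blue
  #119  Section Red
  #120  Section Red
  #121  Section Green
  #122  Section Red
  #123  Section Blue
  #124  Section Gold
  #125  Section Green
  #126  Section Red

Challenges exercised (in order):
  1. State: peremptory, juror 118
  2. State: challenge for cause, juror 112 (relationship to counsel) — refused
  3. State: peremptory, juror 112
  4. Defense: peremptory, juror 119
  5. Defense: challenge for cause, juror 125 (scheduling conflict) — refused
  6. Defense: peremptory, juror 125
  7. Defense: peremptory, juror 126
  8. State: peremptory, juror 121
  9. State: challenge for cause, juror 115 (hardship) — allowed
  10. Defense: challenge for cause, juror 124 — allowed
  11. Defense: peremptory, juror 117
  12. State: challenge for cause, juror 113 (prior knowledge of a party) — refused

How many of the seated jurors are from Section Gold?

Removed: #112, #115, #117, #118, #119, #121, #124, #125, #126.
Seated jurors 1–6: #113, #114, #116, #120, #122, #123.
Of those, in Section Gold: #114, #116 → 2.

2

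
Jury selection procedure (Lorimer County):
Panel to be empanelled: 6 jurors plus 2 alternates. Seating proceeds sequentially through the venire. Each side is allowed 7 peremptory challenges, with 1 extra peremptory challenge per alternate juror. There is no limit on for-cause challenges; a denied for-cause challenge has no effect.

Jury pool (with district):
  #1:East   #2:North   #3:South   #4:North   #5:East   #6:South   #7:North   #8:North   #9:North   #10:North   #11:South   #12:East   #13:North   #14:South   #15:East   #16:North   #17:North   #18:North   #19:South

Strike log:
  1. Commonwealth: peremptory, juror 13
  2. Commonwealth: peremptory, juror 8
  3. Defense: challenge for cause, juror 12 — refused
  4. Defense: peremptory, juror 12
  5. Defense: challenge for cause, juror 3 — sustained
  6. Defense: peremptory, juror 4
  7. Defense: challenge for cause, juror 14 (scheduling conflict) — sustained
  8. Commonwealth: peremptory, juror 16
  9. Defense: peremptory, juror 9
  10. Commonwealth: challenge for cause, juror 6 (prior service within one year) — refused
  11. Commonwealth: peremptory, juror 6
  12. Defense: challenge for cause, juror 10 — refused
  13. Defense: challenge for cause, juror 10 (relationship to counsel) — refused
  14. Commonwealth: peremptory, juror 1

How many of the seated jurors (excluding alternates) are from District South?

1

Removed: #1, #3, #4, #6, #8, #9, #12, #13, #14, #16.
Seated jurors 1–6: #2, #5, #7, #10, #11, #15 (alternates #17, #18 not counted).
Of those, in District South: #11 → 1.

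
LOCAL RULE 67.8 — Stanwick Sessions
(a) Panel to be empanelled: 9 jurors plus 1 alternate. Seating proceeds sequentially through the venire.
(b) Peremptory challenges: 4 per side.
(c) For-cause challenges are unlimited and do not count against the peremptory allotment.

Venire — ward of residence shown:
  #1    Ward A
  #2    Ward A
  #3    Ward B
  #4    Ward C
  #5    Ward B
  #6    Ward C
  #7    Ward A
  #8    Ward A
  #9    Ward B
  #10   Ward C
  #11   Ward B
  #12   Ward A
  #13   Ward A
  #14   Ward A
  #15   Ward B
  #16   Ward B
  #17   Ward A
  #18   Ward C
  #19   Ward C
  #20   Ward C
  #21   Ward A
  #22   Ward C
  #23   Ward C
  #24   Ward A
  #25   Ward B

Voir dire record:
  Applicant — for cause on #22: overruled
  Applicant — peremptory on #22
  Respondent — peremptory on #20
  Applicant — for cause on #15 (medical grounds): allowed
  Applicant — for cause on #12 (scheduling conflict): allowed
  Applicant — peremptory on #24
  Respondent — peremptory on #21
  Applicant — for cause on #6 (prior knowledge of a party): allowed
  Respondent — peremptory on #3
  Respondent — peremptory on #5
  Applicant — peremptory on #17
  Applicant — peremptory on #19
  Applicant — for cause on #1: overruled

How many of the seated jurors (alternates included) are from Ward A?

6

Removed: #3, #5, #6, #12, #15, #17, #19, #20, #21, #22, #24.
Seated (10 incl. alternates): #1, #2, #4, #7, #8, #9, #10, #11, #13, #14.
Of those, in Ward A: #1, #2, #7, #8, #13, #14 → 6.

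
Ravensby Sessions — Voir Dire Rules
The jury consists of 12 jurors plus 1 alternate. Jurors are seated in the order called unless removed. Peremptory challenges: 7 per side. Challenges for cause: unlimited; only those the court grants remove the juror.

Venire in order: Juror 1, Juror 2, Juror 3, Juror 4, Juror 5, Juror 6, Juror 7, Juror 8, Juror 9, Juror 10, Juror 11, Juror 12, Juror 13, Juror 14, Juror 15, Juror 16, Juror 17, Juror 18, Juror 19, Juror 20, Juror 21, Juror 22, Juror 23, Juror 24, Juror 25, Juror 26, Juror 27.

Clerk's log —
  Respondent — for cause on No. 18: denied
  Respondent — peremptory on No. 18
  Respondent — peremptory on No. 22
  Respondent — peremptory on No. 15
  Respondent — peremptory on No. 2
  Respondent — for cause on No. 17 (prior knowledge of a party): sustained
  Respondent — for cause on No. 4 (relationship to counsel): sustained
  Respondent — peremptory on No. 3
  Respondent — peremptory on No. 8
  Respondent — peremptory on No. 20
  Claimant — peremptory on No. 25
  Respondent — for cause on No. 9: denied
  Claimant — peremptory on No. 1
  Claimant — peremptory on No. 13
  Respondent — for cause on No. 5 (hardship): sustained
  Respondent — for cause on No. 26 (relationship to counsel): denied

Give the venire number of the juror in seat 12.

24

Removed: #1, #2, #3, #4, #5, #8, #13, #15, #17, #18, #20, #22, #25. (#9, #26 stay — for-cause denied.)
Seating in order: seats 1–12 → #6, #7, #9, #10, #11, #12, #14, #16, #19, #21, #23, #24; alternates → #26.
So seat 12 is #24.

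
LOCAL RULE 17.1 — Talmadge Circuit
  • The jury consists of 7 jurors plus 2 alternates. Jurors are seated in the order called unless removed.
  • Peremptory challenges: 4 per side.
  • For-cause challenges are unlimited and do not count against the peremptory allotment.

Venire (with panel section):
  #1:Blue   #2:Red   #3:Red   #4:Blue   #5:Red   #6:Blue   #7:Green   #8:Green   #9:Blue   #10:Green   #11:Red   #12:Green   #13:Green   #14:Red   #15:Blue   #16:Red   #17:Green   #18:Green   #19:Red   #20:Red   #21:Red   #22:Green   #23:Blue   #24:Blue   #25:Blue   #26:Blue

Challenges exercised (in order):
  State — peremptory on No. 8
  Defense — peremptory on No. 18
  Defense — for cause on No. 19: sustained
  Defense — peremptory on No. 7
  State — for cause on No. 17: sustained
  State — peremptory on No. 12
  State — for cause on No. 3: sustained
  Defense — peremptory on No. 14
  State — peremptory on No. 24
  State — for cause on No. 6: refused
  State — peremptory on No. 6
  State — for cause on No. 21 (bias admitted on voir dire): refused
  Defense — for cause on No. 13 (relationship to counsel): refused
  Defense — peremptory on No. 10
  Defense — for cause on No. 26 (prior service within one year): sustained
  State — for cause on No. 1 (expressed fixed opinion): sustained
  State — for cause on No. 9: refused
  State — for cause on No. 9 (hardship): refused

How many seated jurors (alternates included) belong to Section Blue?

3

Removed: #1, #3, #6, #7, #8, #10, #12, #14, #17, #18, #19, #24, #26.
Seated (9 incl. alternates): #2, #4, #5, #9, #11, #13, #15, #16, #20.
Of those, in Section Blue: #4, #9, #15 → 3.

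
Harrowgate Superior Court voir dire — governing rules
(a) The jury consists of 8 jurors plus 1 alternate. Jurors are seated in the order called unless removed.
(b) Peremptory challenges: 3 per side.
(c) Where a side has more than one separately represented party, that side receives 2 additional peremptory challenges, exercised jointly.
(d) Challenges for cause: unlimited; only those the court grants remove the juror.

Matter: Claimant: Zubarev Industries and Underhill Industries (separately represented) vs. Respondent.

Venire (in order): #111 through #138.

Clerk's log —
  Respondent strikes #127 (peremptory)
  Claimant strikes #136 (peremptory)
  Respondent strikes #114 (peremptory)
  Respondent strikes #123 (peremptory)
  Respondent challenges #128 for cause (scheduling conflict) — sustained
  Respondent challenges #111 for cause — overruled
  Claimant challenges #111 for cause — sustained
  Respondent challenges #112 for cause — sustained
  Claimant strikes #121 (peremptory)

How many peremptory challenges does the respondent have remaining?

0

Respondent allotment: 3.
Respondent peremptories used: #127, #114, #123 — 3 (for-cause on #128, #111, #112 don't count).
Remaining: 3 − 3 = 0.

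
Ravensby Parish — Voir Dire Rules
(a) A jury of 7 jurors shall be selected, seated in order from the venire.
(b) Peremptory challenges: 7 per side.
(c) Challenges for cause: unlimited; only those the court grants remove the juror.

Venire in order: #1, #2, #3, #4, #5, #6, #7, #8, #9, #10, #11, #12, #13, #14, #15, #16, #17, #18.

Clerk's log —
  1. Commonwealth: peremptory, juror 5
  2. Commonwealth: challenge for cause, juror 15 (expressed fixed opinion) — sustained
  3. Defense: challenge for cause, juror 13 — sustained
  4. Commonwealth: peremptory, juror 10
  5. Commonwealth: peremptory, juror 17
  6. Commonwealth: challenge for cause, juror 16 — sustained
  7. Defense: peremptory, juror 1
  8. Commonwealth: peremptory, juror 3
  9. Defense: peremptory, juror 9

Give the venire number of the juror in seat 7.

12

Removed: #1, #3, #5, #9, #10, #13, #15, #16, #17.
Filling seats in venire order through position 7: #2, #4, #6, #7, #8, #11, #12.
So seat 7 is #12.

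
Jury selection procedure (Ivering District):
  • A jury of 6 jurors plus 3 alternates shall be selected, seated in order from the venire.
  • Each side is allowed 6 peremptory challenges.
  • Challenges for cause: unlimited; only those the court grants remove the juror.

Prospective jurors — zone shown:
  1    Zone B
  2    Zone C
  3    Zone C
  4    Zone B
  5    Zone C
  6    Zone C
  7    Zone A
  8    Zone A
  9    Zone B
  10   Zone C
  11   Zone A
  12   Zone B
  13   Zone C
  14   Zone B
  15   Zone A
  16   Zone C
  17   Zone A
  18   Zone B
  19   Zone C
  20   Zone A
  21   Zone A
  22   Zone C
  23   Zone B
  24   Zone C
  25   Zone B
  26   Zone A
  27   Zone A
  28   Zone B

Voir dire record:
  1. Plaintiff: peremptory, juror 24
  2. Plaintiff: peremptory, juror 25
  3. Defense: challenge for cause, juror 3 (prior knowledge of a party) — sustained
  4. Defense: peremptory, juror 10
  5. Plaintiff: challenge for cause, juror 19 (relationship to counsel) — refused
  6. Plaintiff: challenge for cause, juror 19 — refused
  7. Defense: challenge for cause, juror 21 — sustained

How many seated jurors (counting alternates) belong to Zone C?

3

Removed: #3, #10, #21, #24, #25.
Seated (9 incl. alternates): #1, #2, #4, #5, #6, #7, #8, #9, #11.
Of those, in Zone C: #2, #5, #6 → 3.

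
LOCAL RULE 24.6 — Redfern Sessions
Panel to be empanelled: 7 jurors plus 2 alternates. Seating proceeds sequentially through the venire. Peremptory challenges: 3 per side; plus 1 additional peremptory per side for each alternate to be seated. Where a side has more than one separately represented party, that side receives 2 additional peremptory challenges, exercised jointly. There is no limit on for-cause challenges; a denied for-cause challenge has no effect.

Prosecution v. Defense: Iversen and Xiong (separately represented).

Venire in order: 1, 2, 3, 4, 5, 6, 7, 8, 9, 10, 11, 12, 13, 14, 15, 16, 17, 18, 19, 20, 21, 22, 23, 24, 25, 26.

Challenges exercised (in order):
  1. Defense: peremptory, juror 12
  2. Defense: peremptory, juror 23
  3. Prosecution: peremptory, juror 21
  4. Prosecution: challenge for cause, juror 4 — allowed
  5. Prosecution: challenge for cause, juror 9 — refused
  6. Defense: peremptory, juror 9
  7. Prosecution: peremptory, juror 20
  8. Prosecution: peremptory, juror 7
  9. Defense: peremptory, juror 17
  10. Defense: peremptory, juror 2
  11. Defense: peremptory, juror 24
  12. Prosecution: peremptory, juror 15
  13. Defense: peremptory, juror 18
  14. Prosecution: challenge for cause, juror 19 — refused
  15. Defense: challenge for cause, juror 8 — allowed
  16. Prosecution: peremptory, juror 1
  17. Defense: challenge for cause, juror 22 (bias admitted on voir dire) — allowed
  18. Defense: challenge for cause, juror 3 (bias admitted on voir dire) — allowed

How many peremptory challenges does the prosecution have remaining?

0

Prosecution allotment: 3 base + 1 × 2 alternates = 5.
Prosecution peremptories used: #21, #20, #7, #15, #1 — 5 (for-cause on #4, #9, #19 don't count).
Remaining: 5 − 5 = 0.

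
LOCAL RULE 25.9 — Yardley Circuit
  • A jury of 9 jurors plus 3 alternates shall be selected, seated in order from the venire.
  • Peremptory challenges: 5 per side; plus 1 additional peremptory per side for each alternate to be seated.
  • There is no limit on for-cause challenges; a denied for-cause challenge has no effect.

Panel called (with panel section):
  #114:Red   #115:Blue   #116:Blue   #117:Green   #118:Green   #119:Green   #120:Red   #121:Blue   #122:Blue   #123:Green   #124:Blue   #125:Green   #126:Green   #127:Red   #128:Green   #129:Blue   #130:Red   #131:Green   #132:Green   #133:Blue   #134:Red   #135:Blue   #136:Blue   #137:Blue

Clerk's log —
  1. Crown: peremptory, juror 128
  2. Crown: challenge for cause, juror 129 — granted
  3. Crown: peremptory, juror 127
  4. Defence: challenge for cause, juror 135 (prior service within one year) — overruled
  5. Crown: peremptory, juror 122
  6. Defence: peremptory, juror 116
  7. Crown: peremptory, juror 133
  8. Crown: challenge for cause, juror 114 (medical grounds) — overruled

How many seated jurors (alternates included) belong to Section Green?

6

Removed: #116, #122, #127, #128, #129, #133.
Seated (12 incl. alternates): #114, #115, #117, #118, #119, #120, #121, #123, #124, #125, #126, #130.
Of those, in Section Green: #117, #118, #119, #123, #125, #126 → 6.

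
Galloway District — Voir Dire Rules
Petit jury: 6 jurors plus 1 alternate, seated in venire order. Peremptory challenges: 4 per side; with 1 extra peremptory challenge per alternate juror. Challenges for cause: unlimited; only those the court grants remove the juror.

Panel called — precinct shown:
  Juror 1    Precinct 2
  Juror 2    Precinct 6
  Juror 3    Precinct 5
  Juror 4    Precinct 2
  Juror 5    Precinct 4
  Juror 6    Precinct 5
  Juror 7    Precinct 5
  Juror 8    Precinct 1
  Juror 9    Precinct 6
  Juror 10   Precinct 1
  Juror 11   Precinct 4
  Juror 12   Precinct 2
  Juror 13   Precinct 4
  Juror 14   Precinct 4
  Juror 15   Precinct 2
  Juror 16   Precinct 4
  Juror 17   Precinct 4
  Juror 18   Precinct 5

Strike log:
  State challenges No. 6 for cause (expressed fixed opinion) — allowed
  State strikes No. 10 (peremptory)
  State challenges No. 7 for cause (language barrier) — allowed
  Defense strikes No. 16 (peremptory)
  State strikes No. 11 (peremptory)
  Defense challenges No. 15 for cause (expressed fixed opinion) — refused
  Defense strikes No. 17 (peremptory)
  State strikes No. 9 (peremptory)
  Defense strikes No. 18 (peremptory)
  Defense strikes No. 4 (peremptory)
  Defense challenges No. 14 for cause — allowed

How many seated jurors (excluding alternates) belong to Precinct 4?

1

Removed: #4, #6, #7, #9, #10, #11, #14, #16, #17, #18.
Seated jurors 1–6: #1, #2, #3, #5, #8, #12 (alternates #13 not counted).
Of those, in Precinct 4: #5 → 1.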